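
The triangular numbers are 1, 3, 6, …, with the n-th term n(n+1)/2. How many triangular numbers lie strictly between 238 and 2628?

The n-th triangular number is n(n+1)/2.
Smallest index with value > 238: n = 22 (giving 253).
Largest index with value < 2628: n = 71 (giving 2556).
Indices 22 through 71: 50 terms.

50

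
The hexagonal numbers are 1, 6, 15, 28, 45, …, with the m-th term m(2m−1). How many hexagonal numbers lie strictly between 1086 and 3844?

21

The n-th hexagonal number is n(2n−1).
Smallest index with value > 1086: n = 24 (giving 1128).
Largest index with value < 3844: n = 44 (giving 3828).
Indices 24 through 44: 21 terms.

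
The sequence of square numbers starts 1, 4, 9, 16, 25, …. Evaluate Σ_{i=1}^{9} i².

285

Σ_{i=1}^{9} i² = 9·10·19/6 = 285.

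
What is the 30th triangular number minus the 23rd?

189

30·31/2 = 465 and 23·24/2 = 276.
Difference: 465 − 276 = 189.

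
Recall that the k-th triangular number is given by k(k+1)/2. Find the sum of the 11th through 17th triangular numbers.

749

Σ i(i+1)/2 = (Σi² + Σi) / 2 over i = 11..17.
Σi = 153 − 55 = 98 and Σi² = 1785 − 385 = 1400.
(1·1400 + 1·98) / 2 = 1498/2 = 749.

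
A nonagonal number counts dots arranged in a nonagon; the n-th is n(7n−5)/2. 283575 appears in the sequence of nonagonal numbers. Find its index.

285

Set n(7n−5)/2 = 283575, giving 7n² − 5n − 567150 = 0.
So n = (5 + 3985) / 14 = 3990/14 = 285.
Check: 285·(7·285 − 5)/2 = 283575. ✓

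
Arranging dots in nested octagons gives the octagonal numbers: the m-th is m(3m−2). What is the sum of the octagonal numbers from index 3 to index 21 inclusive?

9462

Σ i(3i−2) = 3Σi² − 2Σi over i = 3..21.
Σi = 231 − 3 = 228 and Σi² = 3311 − 5 = 3306.
3·3306 − 2·228 = 9462.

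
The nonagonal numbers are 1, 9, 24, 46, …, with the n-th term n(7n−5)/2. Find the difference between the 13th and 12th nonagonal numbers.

Consecutive nonagonal numbers differ by 7n − 6: here 7·13 − 6 = 85.

85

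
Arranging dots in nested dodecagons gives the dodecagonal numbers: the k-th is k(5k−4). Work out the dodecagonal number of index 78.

30108

The 78th dodecagonal number is n(5n−4) with n = 78.
78·(5·78 − 4) = 78·386 = 30108.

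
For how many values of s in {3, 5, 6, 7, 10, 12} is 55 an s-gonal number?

s = 3: P(3, 10) = 55. ✓
s = 5: P(5, 6) = 51 and P(5, 7) = 70; 55 is not s-gonal.
s = 6: P(6, 5) = 45 and P(6, 6) = 66; 55 is not s-gonal.
s = 7: P(7, 5) = 55. ✓
s = 10: P(10, 4) = 52 and P(10, 5) = 85; 55 is not s-gonal.
s = 12: P(12, 3) = 33 and P(12, 4) = 64; 55 is not s-gonal.
Hits: s ∈ {3, 7} → 2.

2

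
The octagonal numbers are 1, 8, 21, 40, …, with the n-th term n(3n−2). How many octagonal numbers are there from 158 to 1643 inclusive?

16

The n-th octagonal number is n(3n−2).
Smallest index with value ≥ 158: n = 8 (giving 176).
Largest index with value ≤ 1643: n = 23 (giving 1541).
Indices 8 through 23: 16 terms.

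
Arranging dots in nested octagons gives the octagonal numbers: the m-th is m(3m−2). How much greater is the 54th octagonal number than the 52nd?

632

54·(3·54 − 2) = 8640 and 52·(3·52 − 2) = 8008.
Difference: 8640 − 8008 = 632.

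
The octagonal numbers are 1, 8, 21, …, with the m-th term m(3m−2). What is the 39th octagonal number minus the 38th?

229

Consecutive octagonal numbers differ by 6n − 5: here 6·39 − 5 = 229.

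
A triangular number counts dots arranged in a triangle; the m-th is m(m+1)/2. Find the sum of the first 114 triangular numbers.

253460

Σ i(i+1)/2 = (Σi² + Σi) / 2 over i = 1..114.
Σi = 6555 and Σi² = 500365.
(1·500365 + 1·6555) / 2 = 506920/2 = 253460.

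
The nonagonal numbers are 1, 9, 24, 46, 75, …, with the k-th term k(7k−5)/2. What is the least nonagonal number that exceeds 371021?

Solve n(7n−5)/2 > 371021 for integer n.
The largest n with value ≤ 371021 is 325 (since 368875 ≤ 371021 < 371151), so the first above is n = 326, value 371151.

371151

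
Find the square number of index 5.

25

The 5th square number is n² with n = 5.
5² = 25.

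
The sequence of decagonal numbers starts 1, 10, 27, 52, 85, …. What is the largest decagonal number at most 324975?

324045

Solve n(4n−3) ≤ 324975 for integer n.
n = 285 gives 324045 ≤ 324975, while n = 286 gives 326326 > 324975; so the answer is 324045.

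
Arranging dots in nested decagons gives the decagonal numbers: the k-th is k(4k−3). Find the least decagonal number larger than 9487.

9850

Solve n(4n−3) > 9487 for integer n.
The largest n with value ≤ 9487 is 49 (since 9457 ≤ 9487 < 9850), so the first above is n = 50, value 9850.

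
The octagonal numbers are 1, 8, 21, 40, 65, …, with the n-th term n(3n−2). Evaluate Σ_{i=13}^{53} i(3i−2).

148461

Σ i(3i−2) = 3Σi² − 2Σi over i = 13..53.
Σi = 1431 − 78 = 1353 and Σi² = 51039 − 650 = 50389.
3·50389 − 2·1353 = 148461.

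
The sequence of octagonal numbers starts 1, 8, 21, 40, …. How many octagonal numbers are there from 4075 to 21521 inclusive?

The n-th octagonal number is n(3n−2).
Smallest index with value ≥ 4075: n = 38 (giving 4256).
Largest index with value ≤ 21521: n = 85 (giving 21505).
Indices 38 through 85: 48 terms.

48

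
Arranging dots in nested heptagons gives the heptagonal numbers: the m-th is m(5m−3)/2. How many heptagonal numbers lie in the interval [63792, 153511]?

The n-th heptagonal number is n(5n−3)/2.
Smallest index with value ≥ 63792: n = 161 (giving 64561).
Largest index with value ≤ 153511: n = 248 (giving 153388).
Indices 161 through 248: 88 terms.

88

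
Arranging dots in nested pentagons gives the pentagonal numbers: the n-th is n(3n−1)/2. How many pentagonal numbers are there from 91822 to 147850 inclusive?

The n-th pentagonal number is n(3n−1)/2.
Smallest index with value ≥ 91822: n = 248 (giving 92132).
Largest index with value ≤ 147850: n = 314 (giving 147737).
Indices 248 through 314: 67 terms.

67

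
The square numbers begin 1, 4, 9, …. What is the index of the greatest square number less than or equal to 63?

7

Solve n² ≤ 63 for integer n.
n = 7 gives 49 ≤ 63, while n = 8 gives 64 > 63; so the answer is index 7.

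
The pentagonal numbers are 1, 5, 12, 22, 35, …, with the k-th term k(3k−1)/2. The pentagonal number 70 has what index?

7

Set n(3n−1)/2 = 70, giving 3n² − n − 140 = 0.
The discriminant is 1 + 24·70 = 1681, and √1681 = 41.
So n = (1 + 41) / 6 = 42/6 = 7.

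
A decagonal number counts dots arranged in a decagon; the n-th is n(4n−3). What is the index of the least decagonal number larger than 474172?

Solve n(4n−3) > 474172 for integer n.
The largest n with value ≤ 474172 is 344 (since 472312 ≤ 474172 < 475065), so the first above is n = 345, value 475065.

345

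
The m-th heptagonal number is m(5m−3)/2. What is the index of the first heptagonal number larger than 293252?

Solve n(5n−3)/2 > 293252 for integer n.
The largest n with value ≤ 293252 is 342 (since 291897 ≤ 293252 < 293608), so the first above is n = 343, value 293608.

343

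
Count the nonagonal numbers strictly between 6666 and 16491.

24

The n-th nonagonal number is n(7n−5)/2.
Smallest index with value > 6666: n = 45 (giving 6975).
Largest index with value < 16491: n = 68 (giving 16014).
Indices 45 through 68: 24 terms.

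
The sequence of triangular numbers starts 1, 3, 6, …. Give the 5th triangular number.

The 5th triangular number is n(n+1)/2 with n = 5.
5·6/2 = 30/2 = 15.

15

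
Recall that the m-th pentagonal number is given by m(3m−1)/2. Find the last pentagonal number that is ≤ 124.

Solve n(3n−1)/2 ≤ 124 for integer n.
n = 9 gives 117 ≤ 124, while n = 10 gives 145 > 124; so the answer is 117.

117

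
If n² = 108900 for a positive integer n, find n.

We need n² = 108900, so n = √108900 = 330.
Check: 330² = 108900. ✓

330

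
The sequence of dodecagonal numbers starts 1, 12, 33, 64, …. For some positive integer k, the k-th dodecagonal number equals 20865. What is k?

Set n(5n−4) = 20865, giving 5n² − 4n − 20865 = 0.
The discriminant is 16 + 20·20865 = 417316, and √417316 = 646.
So n = (4 + 646) / 10 = 650/10 = 65.
Check: 65·(5·65 − 4) = 20865. ✓

65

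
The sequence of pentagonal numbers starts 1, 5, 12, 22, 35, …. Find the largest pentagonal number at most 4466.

Solve n(3n−1)/2 ≤ 4466 for integer n.
n = 54 gives 4347 ≤ 4466, while n = 55 gives 4510 > 4466; so the answer is 4347.

4347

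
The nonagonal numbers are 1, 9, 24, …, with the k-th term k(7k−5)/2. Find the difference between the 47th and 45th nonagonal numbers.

47·(7·47 − 5)/2 = 7614 and 45·(7·45 − 5)/2 = 6975.
Difference: 7614 − 6975 = 639.

639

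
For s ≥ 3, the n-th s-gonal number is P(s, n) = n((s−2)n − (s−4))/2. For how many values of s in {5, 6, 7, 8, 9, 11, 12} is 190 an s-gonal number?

1

s = 5: P(5, 11) = 176 and P(5, 12) = 210; 190 is not s-gonal.
s = 6: P(6, 10) = 190. ✓
s = 7: P(7, 9) = 189 and P(7, 10) = 235; 190 is not s-gonal.
s = 8: P(8, 8) = 176 and P(8, 9) = 225; 190 is not s-gonal.
s = 9: P(9, 7) = 154 and P(9, 8) = 204; 190 is not s-gonal.
s = 11: P(11, 6) = 141 and P(11, 7) = 196; 190 is not s-gonal.
s = 12: P(12, 6) = 156 and P(12, 7) = 217; 190 is not s-gonal.
Hits: s ∈ {6} → 1.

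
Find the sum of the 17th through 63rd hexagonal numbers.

Σ i(2i−1) = 2Σi² − Σi over i = 17..63.
Σi = 2016 − 136 = 1880 and Σi² = 85344 − 1496 = 83848.
2·83848 − 1·1880 = 165816.

165816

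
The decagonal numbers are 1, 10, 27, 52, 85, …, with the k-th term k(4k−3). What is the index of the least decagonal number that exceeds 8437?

Solve n(4n−3) > 8437 for integer n.
The largest n with value ≤ 8437 is 46 (since 8326 ≤ 8437 < 8695), so the first above is n = 47, value 8695.

47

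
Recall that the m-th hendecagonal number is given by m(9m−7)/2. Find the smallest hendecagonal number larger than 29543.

Solve n(9n−7)/2 > 29543 for integer n.
The largest n with value ≤ 29543 is 81 (since 29241 ≤ 29543 < 29971), so the first above is n = 82, value 29971.

29971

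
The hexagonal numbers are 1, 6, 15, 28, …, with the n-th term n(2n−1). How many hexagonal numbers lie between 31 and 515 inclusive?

The n-th hexagonal number is n(2n−1).
Smallest index with value ≥ 31: n = 5 (giving 45).
Largest index with value ≤ 515: n = 16 (giving 496).
Indices 5 through 16: 12 terms.

12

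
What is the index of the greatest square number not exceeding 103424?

Solve n² ≤ 103424 for integer n.
n = 321 gives 103041 ≤ 103424, while n = 322 gives 103684 > 103424; so the answer is index 321.

321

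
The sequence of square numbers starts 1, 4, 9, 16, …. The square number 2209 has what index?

47

We need n² = 2209, so n = √2209 = 47.
Check: 47² = 2209. ✓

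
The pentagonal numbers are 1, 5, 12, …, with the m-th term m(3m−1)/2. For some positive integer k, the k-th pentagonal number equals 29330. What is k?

Set n(3n−1)/2 = 29330, giving 3n² − n − 58660 = 0.
So n = (1 + 839) / 6 = 840/6 = 140.
Check: 140·(3·140 − 1)/2 = 29330. ✓

140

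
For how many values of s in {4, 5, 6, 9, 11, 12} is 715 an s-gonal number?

s = 4: P(4, 26) = 676 and P(4, 27) = 729; 715 is not s-gonal.
s = 5: P(5, 22) = 715. ✓
s = 6: P(6, 19) = 703 and P(6, 20) = 780; 715 is not s-gonal.
s = 9: P(9, 14) = 651 and P(9, 15) = 750; 715 is not s-gonal.
s = 11: P(11, 13) = 715. ✓
s = 12: P(12, 12) = 672 and P(12, 13) = 793; 715 is not s-gonal.
Hits: s ∈ {5, 11} → 2.

2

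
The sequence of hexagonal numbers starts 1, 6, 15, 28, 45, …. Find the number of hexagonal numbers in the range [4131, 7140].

15

The n-th hexagonal number is n(2n−1).
Smallest index with value ≥ 4131: n = 46 (giving 4186).
Largest index with value ≤ 7140: n = 60 (giving 7140).
Indices 46 through 60: 15 terms.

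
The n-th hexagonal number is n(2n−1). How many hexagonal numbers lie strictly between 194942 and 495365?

The n-th hexagonal number is n(2n−1).
Smallest index with value > 194942: n = 313 (giving 195625).
Largest index with value < 495365: n = 497 (giving 493521).
Indices 313 through 497: 185 terms.

185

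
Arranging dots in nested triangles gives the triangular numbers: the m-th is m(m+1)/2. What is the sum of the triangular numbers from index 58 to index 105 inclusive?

Σ i(i+1)/2 = (Σi² + Σi) / 2 over i = 58..105.
Σi = 5565 − 1653 = 3912 and Σi² = 391405 − 63365 = 328040.
(1·328040 + 1·3912) / 2 = 331952/2 = 165976.

165976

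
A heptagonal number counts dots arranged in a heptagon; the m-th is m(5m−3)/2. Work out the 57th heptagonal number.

The 57th heptagonal number is n(5n−3)/2 with n = 57.
57·(5·57 − 3)/2 = 57·282/2 = 57·141 = 8037.

8037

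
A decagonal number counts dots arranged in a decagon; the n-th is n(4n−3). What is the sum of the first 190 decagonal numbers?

Σ i(4i−3) = 4Σi² − 3Σi over i = 1..190.
Σi = 18145 and Σi² = 2304415.
4·2304415 − 3·18145 = 9163225.

9163225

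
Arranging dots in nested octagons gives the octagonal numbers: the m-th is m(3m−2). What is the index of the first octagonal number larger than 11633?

Solve n(3n−2) > 11633 for integer n.
The largest n with value ≤ 11633 is 62 (since 11408 ≤ 11633 < 11781), so the first above is n = 63, value 11781.

63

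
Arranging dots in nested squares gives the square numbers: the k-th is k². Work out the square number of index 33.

The 33rd square number is n² with n = 33.
33² = 1089.

1089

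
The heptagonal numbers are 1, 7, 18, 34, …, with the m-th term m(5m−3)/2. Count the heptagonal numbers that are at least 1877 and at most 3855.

12

The n-th heptagonal number is n(5n−3)/2.
Smallest index with value ≥ 1877: n = 28 (giving 1918).
Largest index with value ≤ 3855: n = 39 (giving 3744).
Indices 28 through 39: 12 terms.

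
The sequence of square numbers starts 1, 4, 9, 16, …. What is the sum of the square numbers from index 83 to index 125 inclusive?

Σ_{i=83}^{125} i² = 658875 − 187165 = 471710.

471710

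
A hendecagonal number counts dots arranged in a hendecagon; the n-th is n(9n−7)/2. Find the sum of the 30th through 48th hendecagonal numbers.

130017

Σ i(9i−7)/2 = (9Σi² − 7Σi) / 2 over i = 30..48.
Σi = 1176 − 435 = 741 and Σi² = 38024 − 8555 = 29469.
(9·29469 − 7·741) / 2 = 260034/2 = 130017.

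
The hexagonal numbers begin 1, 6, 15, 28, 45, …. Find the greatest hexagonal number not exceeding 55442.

54946

Solve n(2n−1) ≤ 55442 for integer n.
n = 166 gives 54946 ≤ 55442, while n = 167 gives 55611 > 55442; so the answer is 54946.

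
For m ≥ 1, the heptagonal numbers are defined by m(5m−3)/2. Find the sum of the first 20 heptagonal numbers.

6860

Σ i(5i−3)/2 = (5Σi² − 3Σi) / 2 over i = 1..20.
Σi = 210 and Σi² = 2870.
(5·2870 − 3·210) / 2 = 13720/2 = 6860.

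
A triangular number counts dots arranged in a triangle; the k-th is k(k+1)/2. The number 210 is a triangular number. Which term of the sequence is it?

20

Set n(n+1)/2 = 210, giving n² + n − 420 = 0.
The discriminant is 1 + 8·210 = 1681, and √1681 = 41.
So n = (-1 + 41) / 2 = 40/2 = 20.
Check: 20·21/2 = 210. ✓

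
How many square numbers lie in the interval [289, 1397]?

The n-th square number is n².
Smallest index with value ≥ 289: n = 17 (giving 289).
Largest index with value ≤ 1397: n = 37 (giving 1369).
Indices 17 through 37: 21 terms.

21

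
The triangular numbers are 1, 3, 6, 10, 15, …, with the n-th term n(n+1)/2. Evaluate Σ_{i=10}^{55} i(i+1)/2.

Σ i(i+1)/2 = (Σi² + Σi) / 2 over i = 10..55.
Σi = 1540 − 45 = 1495 and Σi² = 56980 − 285 = 56695.
(1·56695 + 1·1495) / 2 = 58190/2 = 29095.

29095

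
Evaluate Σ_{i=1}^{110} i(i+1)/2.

227920

Σ i(i+1)/2 = (Σi² + Σi) / 2 over i = 1..110.
Σi = 6105 and Σi² = 449735.
(1·449735 + 1·6105) / 2 = 455840/2 = 227920.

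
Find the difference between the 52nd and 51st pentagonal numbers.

Consecutive pentagonal numbers differ by 3n − 2: here 3·52 − 2 = 154.

154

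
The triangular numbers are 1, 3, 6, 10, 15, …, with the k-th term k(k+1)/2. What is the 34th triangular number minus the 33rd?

34

Consecutive triangular numbers differ by n: T_{34} − T_{33} = 34.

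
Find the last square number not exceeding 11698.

11664

Solve n² ≤ 11698 for integer n.
n = 108 gives 11664 ≤ 11698, while n = 109 gives 11881 > 11698; so the answer is 11664.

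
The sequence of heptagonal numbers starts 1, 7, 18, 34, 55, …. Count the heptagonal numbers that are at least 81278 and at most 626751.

321

The n-th heptagonal number is n(5n−3)/2.
Smallest index with value ≥ 81278: n = 181 (giving 81631).
Largest index with value ≤ 626751: n = 501 (giving 626751).
Indices 181 through 501: 321 terms.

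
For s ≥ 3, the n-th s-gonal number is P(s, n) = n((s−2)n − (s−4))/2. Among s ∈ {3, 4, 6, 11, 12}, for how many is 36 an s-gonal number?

s = 3: P(3, 8) = 36. ✓
s = 4: P(4, 6) = 36. ✓
s = 6: P(6, 4) = 28 and P(6, 5) = 45; 36 is not s-gonal.
s = 11: P(11, 3) = 30 and P(11, 4) = 58; 36 is not s-gonal.
s = 12: P(12, 3) = 33 and P(12, 4) = 64; 36 is not s-gonal.
Hits: s ∈ {3, 4} → 2.

2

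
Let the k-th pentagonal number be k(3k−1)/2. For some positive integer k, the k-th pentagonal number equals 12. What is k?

Set n(3n−1)/2 = 12, giving 3n² − n − 24 = 0.
The discriminant is 1 + 24·12 = 289, and √289 = 17.
So n = (1 + 17) / 6 = 18/6 = 3.
Check: 3·(3·3 − 1)/2 = 12. ✓

3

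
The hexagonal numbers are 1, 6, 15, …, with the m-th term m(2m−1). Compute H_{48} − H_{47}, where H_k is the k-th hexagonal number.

189

Consecutive hexagonal numbers differ by 4n − 3: here 4·48 − 3 = 189.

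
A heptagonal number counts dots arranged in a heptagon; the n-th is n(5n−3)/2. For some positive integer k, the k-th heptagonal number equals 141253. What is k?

Set n(5n−3)/2 = 141253, giving 5n² − 3n − 282506 = 0.
So n = (3 + 2377) / 10 = 2380/10 = 238.

238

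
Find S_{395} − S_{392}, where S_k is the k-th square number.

395² = 156025 and 392² = 153664.
Difference: 156025 − 153664 = 2361.

2361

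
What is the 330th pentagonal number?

The 330th pentagonal number is n(3n−1)/2 with n = 330.
330·(3·330 − 1)/2 = 330·989/2 = 163185.

163185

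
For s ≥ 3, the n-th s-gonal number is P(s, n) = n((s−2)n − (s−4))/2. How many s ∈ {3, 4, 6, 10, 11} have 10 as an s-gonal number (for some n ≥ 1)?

2

s = 3: P(3, 4) = 10. ✓
s = 4: P(4, 3) = 9 and P(4, 4) = 16; 10 is not s-gonal.
s = 6: P(6, 2) = 6 and P(6, 3) = 15; 10 is not s-gonal.
s = 10: P(10, 2) = 10. ✓
s = 11: P(11, 1) = 1 and P(11, 2) = 11; 10 is not s-gonal.
Hits: s ∈ {3, 10} → 2.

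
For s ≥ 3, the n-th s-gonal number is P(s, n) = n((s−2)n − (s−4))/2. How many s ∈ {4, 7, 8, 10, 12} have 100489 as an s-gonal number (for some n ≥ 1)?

1

s = 4: P(4, 317) = 100489. ✓
s = 7: P(7, 200) = 99700 and P(7, 201) = 100701; 100489 is not s-gonal.
s = 8: P(8, 183) = 100101 and P(8, 184) = 101200; 100489 is not s-gonal.
s = 10: P(10, 158) = 99382 and P(10, 159) = 100647; 100489 is not s-gonal.
s = 12: P(12, 142) = 100252 and P(12, 143) = 101673; 100489 is not s-gonal.
Hits: s ∈ {4} → 1.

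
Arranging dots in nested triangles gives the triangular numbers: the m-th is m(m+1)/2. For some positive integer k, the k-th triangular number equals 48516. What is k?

Set n(n+1)/2 = 48516, giving n² + n − 97032 = 0.
The discriminant is 1 + 8·48516 = 388129, and √388129 = 623.
So n = (-1 + 623) / 2 = 622/2 = 311.

311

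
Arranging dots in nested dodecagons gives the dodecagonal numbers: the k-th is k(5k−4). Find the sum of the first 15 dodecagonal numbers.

5720

Σ i(5i−4) = 5Σi² − 4Σi over i = 1..15.
Σi = 120 and Σi² = 1240.
5·1240 − 4·120 = 5720.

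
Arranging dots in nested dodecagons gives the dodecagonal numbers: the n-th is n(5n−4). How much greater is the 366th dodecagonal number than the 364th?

366·(5·366 − 4) = 668316 and 364·(5·364 − 4) = 661024.
Difference: 668316 − 661024 = 7292.

7292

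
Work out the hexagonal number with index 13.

325

13·(2·13 − 1) = 13·25 = 325.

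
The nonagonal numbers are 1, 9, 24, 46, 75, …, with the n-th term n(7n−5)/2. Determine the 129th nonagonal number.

The 129th nonagonal number is n(7n−5)/2 with n = 129.
129·(7·129 − 5)/2 = 129·898/2 = 129·449 = 57921.

57921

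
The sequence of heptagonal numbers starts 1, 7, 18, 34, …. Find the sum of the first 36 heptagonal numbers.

39516

Σ i(5i−3)/2 = (5Σi² − 3Σi) / 2 over i = 1..36.
Σi = 666 and Σi² = 16206.
(5·16206 − 3·666) / 2 = 79032/2 = 39516.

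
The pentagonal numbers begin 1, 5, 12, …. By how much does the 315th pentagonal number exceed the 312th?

315·(3·315 − 1)/2 = 148680 and 312·(3·312 − 1)/2 = 145860.
Difference: 148680 − 145860 = 2820.

2820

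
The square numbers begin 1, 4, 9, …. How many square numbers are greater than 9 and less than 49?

The n-th square number is n².
Smallest index with value > 9: n = 4 (giving 16).
Largest index with value < 49: n = 6 (giving 36).
Indices 4 through 6: 3 terms.

3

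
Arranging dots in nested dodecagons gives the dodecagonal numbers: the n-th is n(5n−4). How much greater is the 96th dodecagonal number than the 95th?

Consecutive dodecagonal numbers differ by 10n − 9: here 10·96 − 9 = 951.

951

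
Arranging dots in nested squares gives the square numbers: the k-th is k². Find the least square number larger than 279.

289

Solve n² > 279 for integer n.
The largest n with value ≤ 279 is 16 (since 256 ≤ 279 < 289), so the first above is n = 17, value 289.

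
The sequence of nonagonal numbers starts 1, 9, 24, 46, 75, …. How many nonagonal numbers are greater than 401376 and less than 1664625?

The n-th nonagonal number is n(7n−5)/2.
Smallest index with value > 401376: n = 340 (giving 403750).
Largest index with value < 1664625: n = 689 (giving 1659801).
Indices 340 through 689: 350 terms.

350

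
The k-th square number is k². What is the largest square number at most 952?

900

Solve n² ≤ 952 for integer n.
n = 30 gives 900 ≤ 952, while n = 31 gives 961 > 952; so the answer is 900.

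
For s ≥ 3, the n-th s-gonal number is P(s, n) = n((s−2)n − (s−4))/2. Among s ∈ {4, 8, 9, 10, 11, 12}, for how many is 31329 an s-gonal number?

s = 4: P(4, 177) = 31329. ✓
s = 8: P(8, 102) = 31008 and P(8, 103) = 31621; 31329 is not s-gonal.
s = 9: P(9, 94) = 30691 and P(9, 95) = 31350; 31329 is not s-gonal.
s = 10: P(10, 88) = 30712 and P(10, 89) = 31417; 31329 is not s-gonal.
s = 11: P(11, 83) = 30710 and P(11, 84) = 31458; 31329 is not s-gonal.
s = 12: P(12, 79) = 30889 and P(12, 80) = 31680; 31329 is not s-gonal.
Hits: s ∈ {4} → 1.

1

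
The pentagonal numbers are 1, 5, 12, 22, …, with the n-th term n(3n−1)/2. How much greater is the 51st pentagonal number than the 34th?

51·(3·51 − 1)/2 = 3876 and 34·(3·34 − 1)/2 = 1717.
Difference: 3876 − 1717 = 2159.

2159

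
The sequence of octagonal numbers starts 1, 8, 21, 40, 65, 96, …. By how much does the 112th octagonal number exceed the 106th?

3912

112·(3·112 − 2) = 37408 and 106·(3·106 − 2) = 33496.
Difference: 37408 − 33496 = 3912.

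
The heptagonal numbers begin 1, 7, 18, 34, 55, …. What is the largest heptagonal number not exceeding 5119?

4995

Solve n(5n−3)/2 ≤ 5119 for integer n.
n = 45 gives 4995 ≤ 5119, while n = 46 gives 5221 > 5119; so the answer is 4995.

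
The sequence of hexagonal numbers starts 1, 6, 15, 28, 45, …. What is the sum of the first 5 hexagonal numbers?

Σ i(2i−1) = 2Σi² − Σi over i = 1..5.
Σi = 15 and Σi² = 55.
2·55 − 1·15 = 95.

95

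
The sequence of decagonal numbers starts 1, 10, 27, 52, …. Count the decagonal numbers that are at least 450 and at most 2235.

14

The n-th decagonal number is n(4n−3).
Smallest index with value ≥ 450: n = 11 (giving 451).
Largest index with value ≤ 2235: n = 24 (giving 2232).
Indices 11 through 24: 14 terms.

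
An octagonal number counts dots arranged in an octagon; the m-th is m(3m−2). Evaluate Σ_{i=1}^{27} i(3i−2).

Σ i(3i−2) = 3Σi² − 2Σi over i = 1..27.
Σi = 378 and Σi² = 6930.
3·6930 − 2·378 = 20034.

20034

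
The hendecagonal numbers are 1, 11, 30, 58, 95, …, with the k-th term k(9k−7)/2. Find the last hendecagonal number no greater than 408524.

Solve n(9n−7)/2 ≤ 408524 for integer n.
n = 301 gives 406651 ≤ 408524, while n = 302 gives 409361 > 408524; so the answer is 406651.

406651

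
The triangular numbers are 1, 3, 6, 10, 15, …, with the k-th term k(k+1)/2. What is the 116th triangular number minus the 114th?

116·117/2 = 6786 and 114·115/2 = 6555.
Difference: 6786 − 6555 = 231.

231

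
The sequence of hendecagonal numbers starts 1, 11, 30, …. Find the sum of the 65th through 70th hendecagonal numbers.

Σ i(9i−7)/2 = (9Σi² − 7Σi) / 2 over i = 65..70.
Σi = 2485 − 2080 = 405 and Σi² = 116795 − 89440 = 27355.
(9·27355 − 7·405) / 2 = 243360/2 = 121680.

121680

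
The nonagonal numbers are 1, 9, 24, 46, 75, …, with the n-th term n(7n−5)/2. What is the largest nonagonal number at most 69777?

Solve n(7n−5)/2 ≤ 69777 for integer n.
n = 141 gives 69231 ≤ 69777, while n = 142 gives 70219 > 69777; so the answer is 69231.

69231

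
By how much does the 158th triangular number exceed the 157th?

158

Consecutive triangular numbers differ by n: T_{158} − T_{157} = 158.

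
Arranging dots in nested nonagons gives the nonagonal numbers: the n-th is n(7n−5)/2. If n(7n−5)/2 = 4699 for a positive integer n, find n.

Set n(7n−5)/2 = 4699, giving 7n² − 5n − 9398 = 0.
The discriminant is 25 + 56·4699 = 263169, and √263169 = 513.
So n = (5 + 513) / 14 = 518/14 = 37.

37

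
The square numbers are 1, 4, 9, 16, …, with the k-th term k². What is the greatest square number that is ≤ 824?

784

Solve n² ≤ 824 for integer n.
n = 28 gives 784 ≤ 824, while n = 29 gives 841 > 824; so the answer is 784.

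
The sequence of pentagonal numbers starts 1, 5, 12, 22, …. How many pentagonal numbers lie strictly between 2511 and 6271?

23

The n-th pentagonal number is n(3n−1)/2.
Smallest index with value > 2511: n = 42 (giving 2625).
Largest index with value < 6271: n = 64 (giving 6112).
Indices 42 through 64: 23 terms.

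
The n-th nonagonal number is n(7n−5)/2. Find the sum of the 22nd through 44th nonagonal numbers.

89309

Σ i(7i−5)/2 = (7Σi² − 5Σi) / 2 over i = 22..44.
Σi = 990 − 231 = 759 and Σi² = 29370 − 3311 = 26059.
(7·26059 − 5·759) / 2 = 178618/2 = 89309.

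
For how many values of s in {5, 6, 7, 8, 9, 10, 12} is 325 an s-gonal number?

2

s = 5: P(5, 14) = 287 and P(5, 15) = 330; 325 is not s-gonal.
s = 6: P(6, 13) = 325. ✓
s = 7: P(7, 11) = 286 and P(7, 12) = 342; 325 is not s-gonal.
s = 8: P(8, 10) = 280 and P(8, 11) = 341; 325 is not s-gonal.
s = 9: P(9, 10) = 325. ✓
s = 10: P(10, 9) = 297 and P(10, 10) = 370; 325 is not s-gonal.
s = 12: P(12, 8) = 288 and P(12, 9) = 369; 325 is not s-gonal.
Hits: s ∈ {6, 9} → 2.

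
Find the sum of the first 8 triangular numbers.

Σ i(i+1)/2 = (Σi² + Σi) / 2 over i = 1..8.
Σi = 36 and Σi² = 204.
(1·204 + 1·36) / 2 = 240/2 = 120.

120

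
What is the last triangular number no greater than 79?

78

Solve n(n+1)/2 ≤ 79 for integer n.
n = 12 gives 78 ≤ 79, while n = 13 gives 91 > 79; so the answer is 78.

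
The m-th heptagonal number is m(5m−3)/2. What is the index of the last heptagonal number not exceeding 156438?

Solve n(5n−3)/2 ≤ 156438 for integer n.
n = 250 gives 155875 ≤ 156438, while n = 251 gives 157126 > 156438; so the answer is index 250.

250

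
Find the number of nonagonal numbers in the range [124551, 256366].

The n-th nonagonal number is n(7n−5)/2.
Smallest index with value ≥ 124551: n = 189 (giving 124551).
Largest index with value ≤ 256366: n = 271 (giving 256366).
Indices 189 through 271: 83 terms.

83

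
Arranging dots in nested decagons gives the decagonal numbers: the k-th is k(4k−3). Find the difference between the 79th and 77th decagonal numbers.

79·(4·79 − 3) = 24727 and 77·(4·77 − 3) = 23485.
Difference: 24727 − 23485 = 1242.

1242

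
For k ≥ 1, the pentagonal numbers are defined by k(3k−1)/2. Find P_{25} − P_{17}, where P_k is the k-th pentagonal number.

500

25·(3·25 − 1)/2 = 925 and 17·(3·17 − 1)/2 = 425.
Difference: 925 − 425 = 500.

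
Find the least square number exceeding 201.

Solve n² > 201 for integer n.
The largest n with value ≤ 201 is 14 (since 196 ≤ 201 < 225), so the first above is n = 15, value 225.

225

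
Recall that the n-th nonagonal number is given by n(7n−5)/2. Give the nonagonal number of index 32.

3504

The 32nd nonagonal number is n(7n−5)/2 with n = 32.
32·(7·32 − 5)/2 = 32·219/2 = 3504.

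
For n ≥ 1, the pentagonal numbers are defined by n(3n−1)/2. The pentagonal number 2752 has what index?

43

Set n(3n−1)/2 = 2752, giving 3n² − n − 5504 = 0.
So n = (1 + 257) / 6 = 258/6 = 43.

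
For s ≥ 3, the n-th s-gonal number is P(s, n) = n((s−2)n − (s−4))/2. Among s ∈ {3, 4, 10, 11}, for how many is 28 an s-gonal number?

s = 3: P(3, 7) = 28. ✓
s = 4: P(4, 5) = 25 and P(4, 6) = 36; 28 is not s-gonal.
s = 10: P(10, 3) = 27 and P(10, 4) = 52; 28 is not s-gonal.
s = 11: P(11, 2) = 11 and P(11, 3) = 30; 28 is not s-gonal.
Hits: s ∈ {3} → 1.

1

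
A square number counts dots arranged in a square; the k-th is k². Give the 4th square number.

16

4² = 16.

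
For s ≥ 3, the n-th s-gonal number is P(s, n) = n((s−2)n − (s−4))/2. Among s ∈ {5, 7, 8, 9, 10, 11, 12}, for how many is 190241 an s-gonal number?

s = 5: P(5, 356) = 189926 and P(5, 357) = 190995; 190241 is not s-gonal.
s = 7: P(7, 276) = 190026 and P(7, 277) = 191407; 190241 is not s-gonal.
s = 8: P(8, 252) = 190008 and P(8, 253) = 191521; 190241 is not s-gonal.
s = 9: P(9, 233) = 189429 and P(9, 234) = 191061; 190241 is not s-gonal.
s = 10: P(10, 218) = 189442 and P(10, 219) = 191187; 190241 is not s-gonal.
s = 11: P(11, 206) = 190241. ✓
s = 12: P(12, 195) = 189345 and P(12, 196) = 191296; 190241 is not s-gonal.
Hits: s ∈ {11} → 1.

1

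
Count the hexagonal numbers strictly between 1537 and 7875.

35

The n-th hexagonal number is n(2n−1).
Smallest index with value > 1537: n = 28 (giving 1540).
Largest index with value < 7875: n = 62 (giving 7626).
Indices 28 through 62: 35 terms.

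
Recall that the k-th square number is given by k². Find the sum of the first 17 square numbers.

Σ_{i=1}^{17} i² = 17·18·35/6 = 1785.

1785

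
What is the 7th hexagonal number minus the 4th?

63

7·(2·7 − 1) = 91 and 4·(2·4 − 1) = 28.
Difference: 91 − 28 = 63.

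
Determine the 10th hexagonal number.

190

The 10th hexagonal number is n(2n−1) with n = 10.
10·(2·10 − 1) = 10·19 = 190.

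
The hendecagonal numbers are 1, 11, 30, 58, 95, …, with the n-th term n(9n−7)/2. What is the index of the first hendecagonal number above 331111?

Solve n(9n−7)/2 > 331111 for integer n.
The largest n with value ≤ 331111 is 271 (since 329536 ≤ 331111 < 331976), so the first above is n = 272, value 331976.

272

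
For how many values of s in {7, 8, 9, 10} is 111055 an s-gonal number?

1

s = 7: P(7, 211) = 110986 and P(7, 212) = 112042; 111055 is not s-gonal.
s = 8: P(8, 192) = 110208 and P(8, 193) = 111361; 111055 is not s-gonal.
s = 9: P(9, 178) = 110449 and P(9, 179) = 111696; 111055 is not s-gonal.
s = 10: P(10, 167) = 111055. ✓
Hits: s ∈ {10} → 1.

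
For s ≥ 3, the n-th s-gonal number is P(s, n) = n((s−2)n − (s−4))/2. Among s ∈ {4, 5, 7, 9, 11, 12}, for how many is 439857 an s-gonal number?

1

s = 4: P(4, 663) = 439569 and P(4, 664) = 440896; 439857 is not s-gonal.
s = 5: P(5, 541) = 438751 and P(5, 542) = 440375; 439857 is not s-gonal.
s = 7: P(7, 419) = 438274 and P(7, 420) = 440370; 439857 is not s-gonal.
s = 9: P(9, 354) = 437721 and P(9, 355) = 440200; 439857 is not s-gonal.
s = 11: P(11, 313) = 439765 and P(11, 314) = 442583; 439857 is not s-gonal.
s = 12: P(12, 297) = 439857. ✓
Hits: s ∈ {12} → 1.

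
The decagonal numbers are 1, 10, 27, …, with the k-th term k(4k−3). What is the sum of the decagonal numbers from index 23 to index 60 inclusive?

275329

Σ i(4i−3) = 4Σi² − 3Σi over i = 23..60.
Σi = 1830 − 253 = 1577 and Σi² = 73810 − 3795 = 70015.
4·70015 − 3·1577 = 275329.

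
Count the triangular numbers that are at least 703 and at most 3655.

The n-th triangular number is n(n+1)/2.
Smallest index with value ≥ 703: n = 37 (giving 703).
Largest index with value ≤ 3655: n = 85 (giving 3655).
Indices 37 through 85: 49 terms.

49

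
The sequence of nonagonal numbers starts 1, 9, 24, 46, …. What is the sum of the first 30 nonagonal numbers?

Σ i(7i−5)/2 = (7Σi² − 5Σi) / 2 over i = 1..30.
Σi = 465 and Σi² = 9455.
(7·9455 − 5·465) / 2 = 63860/2 = 31930.

31930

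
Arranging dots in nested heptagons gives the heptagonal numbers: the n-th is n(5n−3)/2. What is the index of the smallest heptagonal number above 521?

15

Solve n(5n−3)/2 > 521 for integer n.
The largest n with value ≤ 521 is 14 (since 469 ≤ 521 < 540), so the first above is n = 15, value 540.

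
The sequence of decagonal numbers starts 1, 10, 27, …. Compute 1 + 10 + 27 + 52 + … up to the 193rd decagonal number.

9603873

Σ i(4i−3) = 4Σi² − 3Σi over i = 1..193.
Σi = 18721 and Σi² = 2415009.
4·2415009 − 3·18721 = 9603873.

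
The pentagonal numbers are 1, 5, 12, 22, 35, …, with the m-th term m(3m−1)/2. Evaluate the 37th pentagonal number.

37·(3·37 − 1)/2 = 37·110/2 = 37·55 = 2035.

2035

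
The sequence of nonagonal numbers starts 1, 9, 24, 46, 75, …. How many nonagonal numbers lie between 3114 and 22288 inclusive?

The n-th nonagonal number is n(7n−5)/2.
Smallest index with value ≥ 3114: n = 31 (giving 3286).
Largest index with value ≤ 22288: n = 80 (giving 22200).
Indices 31 through 80: 50 terms.

50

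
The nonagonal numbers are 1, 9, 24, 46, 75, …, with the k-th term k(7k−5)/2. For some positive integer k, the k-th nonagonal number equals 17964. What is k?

72

Set n(7n−5)/2 = 17964, giving 7n² − 5n − 35928 = 0.
The discriminant is 25 + 56·17964 = 1006009, and √1006009 = 1003.
So n = (5 + 1003) / 14 = 1008/14 = 72.
Check: 72·(7·72 − 5)/2 = 17964. ✓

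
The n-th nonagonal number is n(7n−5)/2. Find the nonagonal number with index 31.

31·(7·31 − 5)/2 = 31·212/2 = 31·106 = 3286.

3286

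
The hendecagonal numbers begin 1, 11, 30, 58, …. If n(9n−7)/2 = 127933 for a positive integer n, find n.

169

Set n(9n−7)/2 = 127933, giving 9n² − 7n − 255866 = 0.
The discriminant is 49 + 72·127933 = 9211225, and √9211225 = 3035.
So n = (7 + 3035) / 18 = 3042/18 = 169.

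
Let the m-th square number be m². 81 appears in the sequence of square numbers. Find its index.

9

We need n² = 81, so n = √81 = 9.
Check: 9² = 81. ✓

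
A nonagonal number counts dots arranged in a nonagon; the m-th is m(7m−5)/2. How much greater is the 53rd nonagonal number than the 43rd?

53·(7·53 − 5)/2 = 9699 and 43·(7·43 − 5)/2 = 6364.
Difference: 9699 − 6364 = 3335.

3335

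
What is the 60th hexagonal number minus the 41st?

3819

60·(2·60 − 1) = 7140 and 41·(2·41 − 1) = 3321.
Difference: 7140 − 3321 = 3819.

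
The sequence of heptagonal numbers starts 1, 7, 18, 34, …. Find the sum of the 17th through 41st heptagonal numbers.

Σ i(5i−3)/2 = (5Σi² − 3Σi) / 2 over i = 17..41.
Σi = 861 − 136 = 725 and Σi² = 23821 − 1496 = 22325.
(5·22325 − 3·725) / 2 = 109450/2 = 54725.

54725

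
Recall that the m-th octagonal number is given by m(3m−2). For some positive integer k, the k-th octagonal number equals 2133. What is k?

Set n(3n−2) = 2133, giving 3n² − 2n − 2133 = 0.
The discriminant is 4 + 12·2133 = 25600, and √25600 = 160.
So n = (2 + 160) / 6 = 162/6 = 27.

27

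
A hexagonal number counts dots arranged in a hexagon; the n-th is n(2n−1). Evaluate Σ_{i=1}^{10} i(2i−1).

715

Σ i(2i−1) = 2Σi² − Σi over i = 1..10.
Σi = 55 and Σi² = 385.
2·385 − 1·55 = 715.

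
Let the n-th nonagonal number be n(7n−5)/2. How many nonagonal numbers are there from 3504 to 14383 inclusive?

The n-th nonagonal number is n(7n−5)/2.
Smallest index with value ≥ 3504: n = 32 (giving 3504).
Largest index with value ≤ 14383: n = 64 (giving 14176).
Indices 32 through 64: 33 terms.

33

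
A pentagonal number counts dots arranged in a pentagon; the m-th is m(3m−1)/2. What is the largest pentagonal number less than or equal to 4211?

4187

Solve n(3n−1)/2 ≤ 4211 for integer n.
n = 53 gives 4187 ≤ 4211, while n = 54 gives 4347 > 4211; so the answer is 4187.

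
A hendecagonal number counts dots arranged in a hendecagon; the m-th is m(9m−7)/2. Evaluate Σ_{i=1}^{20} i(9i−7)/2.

12180

Σ i(9i−7)/2 = (9Σi² − 7Σi) / 2 over i = 1..20.
Σi = 210 and Σi² = 2870.
(9·2870 − 7·210) / 2 = 24360/2 = 12180.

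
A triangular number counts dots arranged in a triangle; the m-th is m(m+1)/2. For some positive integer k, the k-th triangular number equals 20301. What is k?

Set n(n+1)/2 = 20301, giving n² + n − 40602 = 0.
So n = (-1 + 403) / 2 = 402/2 = 201.
Check: 201·202/2 = 20301. ✓

201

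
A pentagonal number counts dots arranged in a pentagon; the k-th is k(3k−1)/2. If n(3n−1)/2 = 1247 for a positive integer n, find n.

29

Set n(3n−1)/2 = 1247, giving 3n² − n − 2494 = 0.
So n = (1 + 173) / 6 = 174/6 = 29.
Check: 29·(3·29 − 1)/2 = 1247. ✓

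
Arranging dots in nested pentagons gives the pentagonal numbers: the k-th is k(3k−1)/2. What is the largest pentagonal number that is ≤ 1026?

1001

Solve n(3n−1)/2 ≤ 1026 for integer n.
n = 26 gives 1001 ≤ 1026, while n = 27 gives 1080 > 1026; so the answer is 1001.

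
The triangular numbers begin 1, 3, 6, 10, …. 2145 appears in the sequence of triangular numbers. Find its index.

Set n(n+1)/2 = 2145, giving n² + n − 4290 = 0.
The discriminant is 1 + 8·2145 = 17161, and √17161 = 131.
So n = (-1 + 131) / 2 = 130/2 = 65.

65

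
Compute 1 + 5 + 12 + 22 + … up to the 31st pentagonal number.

Σ i(3i−1)/2 = (3Σi² − Σi) / 2 over i = 1..31.
Σi = 496 and Σi² = 10416.
(3·10416 − 1·496) / 2 = 30752/2 = 15376.

15376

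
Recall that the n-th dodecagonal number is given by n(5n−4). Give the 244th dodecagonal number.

The 244th dodecagonal number is n(5n−4) with n = 244.
244·(5·244 − 4) = 244·1216 = 296704.

296704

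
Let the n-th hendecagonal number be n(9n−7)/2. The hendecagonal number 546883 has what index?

Set n(9n−7)/2 = 546883, giving 9n² − 7n − 1093766 = 0.
The discriminant is 49 + 72·546883 = 39375625, and √39375625 = 6275.
So n = (7 + 6275) / 18 = 6282/18 = 349.

349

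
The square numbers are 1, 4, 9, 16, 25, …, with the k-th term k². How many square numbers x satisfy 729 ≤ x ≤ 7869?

The n-th square number is n².
Smallest index with value ≥ 729: n = 27 (giving 729).
Largest index with value ≤ 7869: n = 88 (giving 7744).
Indices 27 through 88: 62 terms.

62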